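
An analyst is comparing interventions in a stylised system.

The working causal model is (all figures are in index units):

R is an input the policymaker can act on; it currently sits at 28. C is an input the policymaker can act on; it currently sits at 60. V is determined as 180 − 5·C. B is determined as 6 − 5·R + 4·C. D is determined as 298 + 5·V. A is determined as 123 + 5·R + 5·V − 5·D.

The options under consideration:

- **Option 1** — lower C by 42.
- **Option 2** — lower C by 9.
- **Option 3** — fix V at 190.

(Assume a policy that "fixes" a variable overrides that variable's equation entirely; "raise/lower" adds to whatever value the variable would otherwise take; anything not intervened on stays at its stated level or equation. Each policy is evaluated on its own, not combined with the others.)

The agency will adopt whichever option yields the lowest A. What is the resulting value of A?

-5027

Option 1 (C − 42):
  R = 28
  C = 60 − 42 = 18
  V = 180 − 5·18 = 90
  D = 298 + 5·90 = 748
  A = 123 + 5·28 + 5·90 − 5·748 = -3027
Option 2 (C − 9):
  R = 28
  C = 60 − 9 = 51
  V = 180 − 5·51 = -75
  D = 298 + 5·(-75) = -77
  A = 123 + 5·28 + 5·(-75) − 5·(-77) = 273
Option 3 (V := 190):
  R = 28
  C = 60
  V = 190
  D = 298 + 5·190 = 1248
  A = 123 + 5·28 + 5·190 − 5·1248 = -5027
Comparing — Option 1: A=-3027, Option 2: A=273, Option 3: A=-5027. Lowest is -5027 (Option 3).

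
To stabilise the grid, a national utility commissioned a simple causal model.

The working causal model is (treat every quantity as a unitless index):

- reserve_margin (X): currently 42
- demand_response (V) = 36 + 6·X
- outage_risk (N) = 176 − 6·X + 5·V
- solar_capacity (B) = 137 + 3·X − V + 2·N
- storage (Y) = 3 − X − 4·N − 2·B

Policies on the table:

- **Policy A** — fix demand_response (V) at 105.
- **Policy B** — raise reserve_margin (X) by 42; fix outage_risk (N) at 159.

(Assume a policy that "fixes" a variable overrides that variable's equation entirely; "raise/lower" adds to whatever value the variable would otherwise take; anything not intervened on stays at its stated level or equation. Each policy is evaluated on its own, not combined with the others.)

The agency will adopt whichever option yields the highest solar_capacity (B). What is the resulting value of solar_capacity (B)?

Policy A (V := 105):
  X = 42
  V = 105
  N = 176 − 6·42 + 5·105 = 449
  B = 137 + 3·42 − 105 + 2·449 = 1056
Policy B (X + 42, N := 159):
  X = 42 + 42 = 84
  V = 36 + 6·84 = 540
  N = 159
  B = 137 + 3·84 − 540 + 2·159 = 167
Comparing — Policy A: B=1056, Policy B: B=167. Highest is 1056 (Policy A).

1056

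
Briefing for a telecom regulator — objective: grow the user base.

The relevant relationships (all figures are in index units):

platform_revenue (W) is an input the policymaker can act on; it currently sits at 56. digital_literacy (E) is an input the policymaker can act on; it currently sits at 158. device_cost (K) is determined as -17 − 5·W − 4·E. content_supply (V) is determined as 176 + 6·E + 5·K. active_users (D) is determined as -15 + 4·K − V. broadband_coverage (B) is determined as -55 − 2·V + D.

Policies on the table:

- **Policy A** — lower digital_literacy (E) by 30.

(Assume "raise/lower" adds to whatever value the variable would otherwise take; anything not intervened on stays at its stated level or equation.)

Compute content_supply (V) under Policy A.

-3101

Policy A (E − 30):
  W = 56
  E = 158 − 30 = 128
  K = -17 − 5·56 − 4·128 = -809
  V = 176 + 6·128 + 5·(-809) = -3101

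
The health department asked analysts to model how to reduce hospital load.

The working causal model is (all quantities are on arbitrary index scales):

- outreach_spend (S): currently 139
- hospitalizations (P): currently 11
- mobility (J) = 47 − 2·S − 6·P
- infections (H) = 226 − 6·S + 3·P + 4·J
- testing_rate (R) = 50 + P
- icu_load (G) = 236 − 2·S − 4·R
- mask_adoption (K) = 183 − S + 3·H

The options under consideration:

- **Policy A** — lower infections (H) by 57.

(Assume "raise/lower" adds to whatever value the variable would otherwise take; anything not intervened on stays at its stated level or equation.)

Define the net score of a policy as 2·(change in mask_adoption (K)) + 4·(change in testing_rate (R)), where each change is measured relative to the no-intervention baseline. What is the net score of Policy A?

-342

Baseline:
  S = 139
  P = 11
  J = 47 − 2·139 − 6·11 = -297
  H = 226 − 6·139 + 3·11 + 4·(-297) = -1763
  R = 50 + 11 = 61
  K = 183 − 139 + 3·(-1763) = -5245
Policy A (H − 57):
  S = 139
  P = 11
  J = 47 − 2·139 − 6·11 = -297
  H = 226 − 6·139 + 3·11 + 4·(-297) (−57 from intervention) = -1820
  R = 50 + 11 = 61
  K = 183 − 139 + 3·(-1820) = -5416
ΔK = -5416 − (-5245) = -171; ΔR = 61 − 61 = 0
Score = 2·(-171) + 4·0 = -342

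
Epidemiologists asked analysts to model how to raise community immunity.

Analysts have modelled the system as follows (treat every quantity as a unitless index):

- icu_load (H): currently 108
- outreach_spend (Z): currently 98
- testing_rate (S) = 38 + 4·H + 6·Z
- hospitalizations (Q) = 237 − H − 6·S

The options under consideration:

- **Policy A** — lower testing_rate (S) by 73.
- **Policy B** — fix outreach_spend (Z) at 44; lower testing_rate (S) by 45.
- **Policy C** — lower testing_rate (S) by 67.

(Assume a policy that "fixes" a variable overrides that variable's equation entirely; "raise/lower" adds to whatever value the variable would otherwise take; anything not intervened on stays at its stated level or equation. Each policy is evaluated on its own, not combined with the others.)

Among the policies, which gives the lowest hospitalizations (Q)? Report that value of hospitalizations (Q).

-5817

Policy A (S − 73):
  H = 108
  Z = 98
  S = 38 + 4·108 + 6·98 (−73 from intervention) = 985
  Q = 237 − 108 − 6·985 = -5781
Policy B (Z := 44, S − 45):
  H = 108
  Z = 44
  S = 38 + 4·108 + 6·44 (−45 from intervention) = 689
  Q = 237 − 108 − 6·689 = -4005
Policy C (S − 67):
  H = 108
  Z = 98
  S = 38 + 4·108 + 6·98 (−67 from intervention) = 991
  Q = 237 − 108 − 6·991 = -5817
Comparing — Policy A: Q=-5781, Policy B: Q=-4005, Policy C: Q=-5817. Lowest is -5817 (Policy C).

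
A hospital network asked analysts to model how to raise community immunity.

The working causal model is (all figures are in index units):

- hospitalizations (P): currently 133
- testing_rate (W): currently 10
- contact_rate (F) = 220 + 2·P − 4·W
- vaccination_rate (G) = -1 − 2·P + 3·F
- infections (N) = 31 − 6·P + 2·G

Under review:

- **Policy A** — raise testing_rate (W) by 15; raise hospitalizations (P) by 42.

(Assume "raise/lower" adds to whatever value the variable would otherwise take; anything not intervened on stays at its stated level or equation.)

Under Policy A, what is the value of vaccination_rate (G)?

1059

Policy A (W + 15, P + 42):
  P = 133 + 42 = 175
  W = 10 + 15 = 25
  F = 220 + 2·175 − 4·25 = 470
  G = -1 − 2·175 + 3·470 = 1059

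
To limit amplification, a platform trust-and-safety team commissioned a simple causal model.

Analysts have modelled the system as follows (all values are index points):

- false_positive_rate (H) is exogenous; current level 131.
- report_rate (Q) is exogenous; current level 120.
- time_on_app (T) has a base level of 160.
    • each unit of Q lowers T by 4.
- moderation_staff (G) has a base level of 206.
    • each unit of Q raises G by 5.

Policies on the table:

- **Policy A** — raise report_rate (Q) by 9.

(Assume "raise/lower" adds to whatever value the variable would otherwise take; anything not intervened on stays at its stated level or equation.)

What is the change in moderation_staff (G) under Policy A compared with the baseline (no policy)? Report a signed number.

Baseline:
  Q = 120
  G = 206 + 5·120 = 806
Policy A (Q + 9):
  Q = 120 + 9 = 129
  G = 206 + 5·129 = 851
Change in G: 851 − 806 = 45

45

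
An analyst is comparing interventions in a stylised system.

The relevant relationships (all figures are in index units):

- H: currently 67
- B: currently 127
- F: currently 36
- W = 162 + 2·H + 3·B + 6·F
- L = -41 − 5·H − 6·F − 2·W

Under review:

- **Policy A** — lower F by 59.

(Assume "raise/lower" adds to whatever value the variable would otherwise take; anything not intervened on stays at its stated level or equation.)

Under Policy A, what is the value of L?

-1316

Policy A (F − 59):
  H = 67
  B = 127
  F = 36 − 59 = -23
  W = 162 + 2·67 + 3·127 + 6·(-23) = 539
  L = -41 − 5·67 − 6·(-23) − 2·539 = -1316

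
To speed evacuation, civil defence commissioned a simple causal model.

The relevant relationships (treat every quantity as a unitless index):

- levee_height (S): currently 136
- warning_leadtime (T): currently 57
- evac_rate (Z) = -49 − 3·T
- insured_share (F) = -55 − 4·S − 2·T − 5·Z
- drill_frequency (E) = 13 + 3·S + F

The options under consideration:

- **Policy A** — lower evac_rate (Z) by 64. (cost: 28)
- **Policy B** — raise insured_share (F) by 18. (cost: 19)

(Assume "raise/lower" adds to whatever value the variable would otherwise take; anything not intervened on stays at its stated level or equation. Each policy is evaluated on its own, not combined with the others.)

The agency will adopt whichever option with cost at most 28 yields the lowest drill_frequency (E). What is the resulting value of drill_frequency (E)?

Policy A (Z − 64):
  S = 136
  T = 57
  Z = -49 − 3·57 (−64 from intervention) = -284
  F = -55 − 4·136 − 2·57 − 5·(-284) = 707
  E = 13 + 3·136 + 707 = 1128
Policy B (F + 18):
  S = 136
  T = 57
  Z = -49 − 3·57 = -220
  F = -55 − 4·136 − 2·57 − 5·(-220) (+18 from intervention) = 405
  E = 13 + 3·136 + 405 = 826
Comparing — Policy A: E=1128, Policy B: E=826. Lowest is 826 (Policy B).

826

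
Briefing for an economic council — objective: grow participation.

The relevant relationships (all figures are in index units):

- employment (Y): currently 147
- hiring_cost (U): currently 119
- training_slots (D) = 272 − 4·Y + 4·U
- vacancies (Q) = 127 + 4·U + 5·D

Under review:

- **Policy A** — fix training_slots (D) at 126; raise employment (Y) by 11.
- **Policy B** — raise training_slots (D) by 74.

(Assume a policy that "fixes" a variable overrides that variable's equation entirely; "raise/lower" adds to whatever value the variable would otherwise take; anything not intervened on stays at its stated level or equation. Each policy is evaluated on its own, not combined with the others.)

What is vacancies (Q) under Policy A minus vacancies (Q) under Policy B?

-540

Policy A (D := 126, Y + 11):
  Y = 147 + 11 = 158
  U = 119
  D = 126
  Q = 127 + 4·119 + 5·126 = 1233
Policy B (D + 74):
  Y = 147
  U = 119
  D = 272 − 4·147 + 4·119 (+74 from intervention) = 234
  Q = 127 + 4·119 + 5·234 = 1773
Q: 1233 − 1773 = -540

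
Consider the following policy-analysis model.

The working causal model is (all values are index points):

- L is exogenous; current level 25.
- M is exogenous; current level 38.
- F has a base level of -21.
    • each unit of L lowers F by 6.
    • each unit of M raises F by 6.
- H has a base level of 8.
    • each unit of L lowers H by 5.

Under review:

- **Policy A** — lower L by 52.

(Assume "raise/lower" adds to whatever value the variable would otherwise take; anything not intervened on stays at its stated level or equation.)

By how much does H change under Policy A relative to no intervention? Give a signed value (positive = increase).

Baseline:
  L = 25
  H = 8 − 5·25 = -117
Policy A (L − 52):
  L = 25 − 52 = -27
  H = 8 − 5·(-27) = 143
Change in H: 143 − (-117) = 260

260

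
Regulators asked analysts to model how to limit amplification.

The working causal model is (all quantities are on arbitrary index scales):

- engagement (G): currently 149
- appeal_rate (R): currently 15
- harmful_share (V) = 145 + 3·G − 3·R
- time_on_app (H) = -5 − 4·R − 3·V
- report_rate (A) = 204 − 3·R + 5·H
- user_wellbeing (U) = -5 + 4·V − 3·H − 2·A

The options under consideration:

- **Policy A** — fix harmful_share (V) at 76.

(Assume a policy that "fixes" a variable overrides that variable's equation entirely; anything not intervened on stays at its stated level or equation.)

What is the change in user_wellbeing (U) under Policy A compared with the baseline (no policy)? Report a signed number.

-20253

Baseline:
  G = 149
  R = 15
  V = 145 + 3·149 − 3·15 = 547
  H = -5 − 4·15 − 3·547 = -1706
  A = 204 − 3·15 + 5·(-1706) = -8371
  U = -5 + 4·547 − 3·(-1706) − 2·(-8371) = 24043
Policy A (V := 76):
  G = 149
  R = 15
  V = 76
  H = -5 − 4·15 − 3·76 = -293
  A = 204 − 3·15 + 5·(-293) = -1306
  U = -5 + 4·76 − 3·(-293) − 2·(-1306) = 3790
Change in U: 3790 − 24043 = -20253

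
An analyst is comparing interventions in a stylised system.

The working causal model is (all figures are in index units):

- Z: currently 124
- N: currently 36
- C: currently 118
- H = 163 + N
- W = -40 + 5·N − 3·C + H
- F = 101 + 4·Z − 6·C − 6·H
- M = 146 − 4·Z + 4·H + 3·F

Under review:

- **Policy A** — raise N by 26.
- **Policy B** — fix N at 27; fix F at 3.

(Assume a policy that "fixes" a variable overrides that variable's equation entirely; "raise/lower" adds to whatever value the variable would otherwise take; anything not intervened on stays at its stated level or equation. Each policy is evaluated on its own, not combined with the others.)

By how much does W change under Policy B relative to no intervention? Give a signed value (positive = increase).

-54

Baseline:
  N = 36
  C = 118
  H = 163 + 36 = 199
  W = -40 + 5·36 − 3·118 + 199 = -15
Policy B (N := 27, F := 3):
  N = 27
  C = 118
  H = 163 + 27 = 190
  W = -40 + 5·27 − 3·118 + 190 = -69
Change in W: -69 − (-15) = -54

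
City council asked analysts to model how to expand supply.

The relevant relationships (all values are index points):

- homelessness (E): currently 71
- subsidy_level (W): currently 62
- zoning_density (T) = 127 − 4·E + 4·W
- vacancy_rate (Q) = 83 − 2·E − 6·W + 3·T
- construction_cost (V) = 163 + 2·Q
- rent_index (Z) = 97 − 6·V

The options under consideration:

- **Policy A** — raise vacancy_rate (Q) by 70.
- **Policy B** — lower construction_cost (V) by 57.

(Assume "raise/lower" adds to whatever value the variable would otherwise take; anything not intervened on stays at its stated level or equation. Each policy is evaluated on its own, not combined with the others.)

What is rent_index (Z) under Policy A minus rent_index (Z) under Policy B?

Policy A (Q + 70):
  E = 71
  W = 62
  T = 127 − 4·71 + 4·62 = 91
  Q = 83 − 2·71 − 6·62 + 3·91 (+70 from intervention) = -88
  V = 163 + 2·(-88) = -13
  Z = 97 − 6·(-13) = 175
Policy B (V − 57):
  E = 71
  W = 62
  T = 127 − 4·71 + 4·62 = 91
  Q = 83 − 2·71 − 6·62 + 3·91 = -158
  V = 163 + 2·(-158) (−57 from intervention) = -210
  Z = 97 − 6·(-210) = 1357
Z: 175 − 1357 = -1182

-1182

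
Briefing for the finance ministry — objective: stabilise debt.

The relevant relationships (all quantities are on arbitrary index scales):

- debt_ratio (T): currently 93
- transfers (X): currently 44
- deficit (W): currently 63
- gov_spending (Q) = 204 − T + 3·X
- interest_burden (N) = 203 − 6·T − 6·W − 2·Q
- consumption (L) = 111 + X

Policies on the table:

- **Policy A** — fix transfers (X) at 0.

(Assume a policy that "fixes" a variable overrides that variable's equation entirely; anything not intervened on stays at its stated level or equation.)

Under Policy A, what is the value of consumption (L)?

Policy A (X := 0):
  X = 0
  L = 111 + 0 = 111

111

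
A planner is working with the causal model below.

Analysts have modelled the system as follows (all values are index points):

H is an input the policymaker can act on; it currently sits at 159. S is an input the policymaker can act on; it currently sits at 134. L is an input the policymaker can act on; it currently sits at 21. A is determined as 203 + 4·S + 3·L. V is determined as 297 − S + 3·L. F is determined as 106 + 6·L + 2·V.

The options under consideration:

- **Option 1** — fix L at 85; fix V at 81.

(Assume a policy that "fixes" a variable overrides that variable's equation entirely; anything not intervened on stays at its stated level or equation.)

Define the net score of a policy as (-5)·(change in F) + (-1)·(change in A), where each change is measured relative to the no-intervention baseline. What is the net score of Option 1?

-662

Baseline:
  S = 134
  L = 21
  A = 203 + 4·134 + 3·21 = 802
  V = 297 − 134 + 3·21 = 226
  F = 106 + 6·21 + 2·226 = 684
Option 1 (L := 85, V := 81):
  S = 134
  L = 85
  A = 203 + 4·134 + 3·85 = 994
  V = 81
  F = 106 + 6·85 + 2·81 = 778
ΔF = 778 − 684 = 94; ΔA = 994 − 802 = 192
Score = (-5)·94 + (-1)·192 = -662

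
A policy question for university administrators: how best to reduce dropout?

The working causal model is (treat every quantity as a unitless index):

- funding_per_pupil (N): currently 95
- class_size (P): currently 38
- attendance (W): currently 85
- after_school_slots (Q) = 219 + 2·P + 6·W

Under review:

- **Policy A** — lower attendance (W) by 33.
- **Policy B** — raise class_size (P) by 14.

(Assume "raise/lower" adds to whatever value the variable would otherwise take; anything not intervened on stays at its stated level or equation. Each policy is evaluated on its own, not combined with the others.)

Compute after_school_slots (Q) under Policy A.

607

Policy A (W − 33):
  P = 38
  W = 85 − 33 = 52
  Q = 219 + 2·38 + 6·52 = 607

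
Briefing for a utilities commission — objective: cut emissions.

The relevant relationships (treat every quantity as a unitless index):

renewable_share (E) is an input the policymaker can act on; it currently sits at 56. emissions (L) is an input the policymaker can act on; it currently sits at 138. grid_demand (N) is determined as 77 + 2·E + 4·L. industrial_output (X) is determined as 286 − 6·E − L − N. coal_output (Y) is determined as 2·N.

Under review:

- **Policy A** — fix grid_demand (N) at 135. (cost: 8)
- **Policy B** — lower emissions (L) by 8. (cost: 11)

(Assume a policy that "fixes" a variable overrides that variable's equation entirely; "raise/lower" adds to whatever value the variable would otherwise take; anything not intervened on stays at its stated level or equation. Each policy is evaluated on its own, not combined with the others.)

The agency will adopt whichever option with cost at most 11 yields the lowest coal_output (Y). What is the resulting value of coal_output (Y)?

270

Policy A (N := 135):
  E = 56
  L = 138
  N = 135
  Y = 0 + 2·135 = 270
Policy B (L − 8):
  E = 56
  L = 138 − 8 = 130
  N = 77 + 2·56 + 4·130 = 709
  Y = 0 + 2·709 = 1418
Comparing — Policy A: Y=270, Policy B: Y=1418. Lowest is 270 (Policy A).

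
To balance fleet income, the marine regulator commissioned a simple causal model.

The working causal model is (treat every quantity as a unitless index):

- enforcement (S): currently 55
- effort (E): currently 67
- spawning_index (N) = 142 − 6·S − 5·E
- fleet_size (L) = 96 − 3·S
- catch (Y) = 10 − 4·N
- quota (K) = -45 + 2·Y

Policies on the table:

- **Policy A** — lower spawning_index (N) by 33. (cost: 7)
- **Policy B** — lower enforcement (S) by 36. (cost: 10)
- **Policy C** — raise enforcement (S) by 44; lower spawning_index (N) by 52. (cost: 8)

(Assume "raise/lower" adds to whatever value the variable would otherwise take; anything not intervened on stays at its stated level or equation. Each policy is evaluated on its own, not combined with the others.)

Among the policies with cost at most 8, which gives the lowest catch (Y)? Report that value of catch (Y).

2234

Policy A (N − 33):
  S = 55
  E = 67
  N = 142 − 6·55 − 5·67 (−33 from intervention) = -556
  Y = 10 − 4·(-556) = 2234
Policy C (S + 44, N − 52):
  S = 55 + 44 = 99
  E = 67
  N = 142 − 6·99 − 5·67 (−52 from intervention) = -839
  Y = 10 − 4·(-839) = 3366
Comparing — Policy A: Y=2234, Policy C: Y=3366. Lowest is 2234 (Policy A).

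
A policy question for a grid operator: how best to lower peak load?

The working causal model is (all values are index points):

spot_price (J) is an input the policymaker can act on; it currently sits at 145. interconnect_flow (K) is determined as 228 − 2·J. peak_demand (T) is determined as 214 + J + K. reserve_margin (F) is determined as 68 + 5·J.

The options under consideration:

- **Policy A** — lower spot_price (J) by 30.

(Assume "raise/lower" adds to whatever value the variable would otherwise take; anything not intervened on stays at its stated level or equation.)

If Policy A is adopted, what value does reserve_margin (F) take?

Policy A (J − 30):
  J = 145 − 30 = 115
  F = 68 + 5·115 = 643

643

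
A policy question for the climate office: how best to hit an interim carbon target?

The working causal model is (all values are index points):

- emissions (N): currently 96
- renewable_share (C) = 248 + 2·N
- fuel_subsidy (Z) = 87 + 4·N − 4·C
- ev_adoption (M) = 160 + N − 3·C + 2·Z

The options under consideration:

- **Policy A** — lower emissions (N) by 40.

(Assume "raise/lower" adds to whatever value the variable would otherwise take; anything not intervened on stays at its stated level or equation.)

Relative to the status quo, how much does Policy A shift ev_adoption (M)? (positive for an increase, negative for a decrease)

520

Baseline:
  N = 96
  C = 248 + 2·96 = 440
  Z = 87 + 4·96 − 4·440 = -1289
  M = 160 + 96 − 3·440 + 2·(-1289) = -3642
Policy A (N − 40):
  N = 96 − 40 = 56
  C = 248 + 2·56 = 360
  Z = 87 + 4·56 − 4·360 = -1129
  M = 160 + 56 − 3·360 + 2·(-1129) = -3122
Change in M: -3122 − (-3642) = 520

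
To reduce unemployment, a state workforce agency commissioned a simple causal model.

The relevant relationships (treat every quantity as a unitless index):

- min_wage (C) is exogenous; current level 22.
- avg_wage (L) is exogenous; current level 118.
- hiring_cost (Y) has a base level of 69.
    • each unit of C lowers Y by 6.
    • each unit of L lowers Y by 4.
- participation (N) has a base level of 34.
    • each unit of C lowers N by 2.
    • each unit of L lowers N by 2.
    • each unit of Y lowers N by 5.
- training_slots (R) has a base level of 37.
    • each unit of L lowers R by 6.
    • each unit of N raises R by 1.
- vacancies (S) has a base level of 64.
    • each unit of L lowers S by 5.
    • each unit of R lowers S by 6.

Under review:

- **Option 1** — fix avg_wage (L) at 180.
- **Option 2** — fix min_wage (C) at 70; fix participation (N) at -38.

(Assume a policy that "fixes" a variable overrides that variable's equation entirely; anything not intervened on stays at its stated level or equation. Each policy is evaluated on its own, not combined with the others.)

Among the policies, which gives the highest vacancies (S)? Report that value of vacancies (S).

Option 1 (L := 180):
  C = 22
  L = 180
  Y = 69 − 6·22 − 4·180 = -783
  N = 34 − 2·22 − 2·180 − 5·(-783) = 3545
  R = 37 − 6·180 + 3545 = 2502
  S = 64 − 5·180 − 6·2502 = -15848
Option 2 (C := 70, N := -38):
  C = 70
  L = 118
  Y = 69 − 6·70 − 4·118 = -823
  N = -38
  R = 37 − 6·118 + (-38) = -709
  S = 64 − 5·118 − 6·(-709) = 3728
Comparing — Option 1: S=-15848, Option 2: S=3728. Highest is 3728 (Option 2).

3728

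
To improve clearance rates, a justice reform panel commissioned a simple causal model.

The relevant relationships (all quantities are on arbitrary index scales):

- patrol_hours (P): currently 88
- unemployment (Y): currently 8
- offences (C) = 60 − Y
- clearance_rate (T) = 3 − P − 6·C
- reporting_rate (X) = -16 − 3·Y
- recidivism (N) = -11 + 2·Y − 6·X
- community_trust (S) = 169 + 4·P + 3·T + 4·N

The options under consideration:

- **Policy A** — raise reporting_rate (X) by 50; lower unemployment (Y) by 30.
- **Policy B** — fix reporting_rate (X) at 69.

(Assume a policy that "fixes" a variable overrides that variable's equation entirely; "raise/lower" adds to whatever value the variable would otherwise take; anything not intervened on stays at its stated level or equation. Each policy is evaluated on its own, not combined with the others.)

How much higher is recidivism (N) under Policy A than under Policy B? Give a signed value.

-246

Policy A (X + 50, Y − 30):
  Y = 8 − 30 = -22
  X = -16 − 3·(-22) (+50 from intervention) = 100
  N = -11 + 2·(-22) − 6·100 = -655
Policy B (X := 69):
  Y = 8
  X = 69
  N = -11 + 2·8 − 6·69 = -409
N: -655 − (-409) = -246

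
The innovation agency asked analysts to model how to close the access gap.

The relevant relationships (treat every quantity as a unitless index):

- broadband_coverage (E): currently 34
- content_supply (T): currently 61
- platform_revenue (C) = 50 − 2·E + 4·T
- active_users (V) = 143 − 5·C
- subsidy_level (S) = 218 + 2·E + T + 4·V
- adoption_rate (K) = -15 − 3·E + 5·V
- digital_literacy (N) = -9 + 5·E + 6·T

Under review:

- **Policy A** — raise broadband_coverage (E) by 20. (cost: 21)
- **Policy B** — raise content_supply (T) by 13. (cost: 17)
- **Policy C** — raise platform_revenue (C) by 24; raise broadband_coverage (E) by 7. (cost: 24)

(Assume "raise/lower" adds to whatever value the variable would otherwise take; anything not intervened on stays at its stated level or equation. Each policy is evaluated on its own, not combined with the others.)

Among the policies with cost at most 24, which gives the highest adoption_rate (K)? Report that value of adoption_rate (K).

Policy A (E + 20):
  E = 34 + 20 = 54
  T = 61
  C = 50 − 2·54 + 4·61 = 186
  V = 143 − 5·186 = -787
  K = -15 − 3·54 + 5·(-787) = -4112
Policy B (T + 13):
  E = 34
  T = 61 + 13 = 74
  C = 50 − 2·34 + 4·74 = 278
  V = 143 − 5·278 = -1247
  K = -15 − 3·34 + 5·(-1247) = -6352
Policy C (C + 24, E + 7):
  E = 34 + 7 = 41
  T = 61
  C = 50 − 2·41 + 4·61 (+24 from intervention) = 236
  V = 143 − 5·236 = -1037
  K = -15 − 3·41 + 5·(-1037) = -5323
Comparing — Policy A: K=-4112, Policy B: K=-6352, Policy C: K=-5323. Highest is -4112 (Policy A).

-4112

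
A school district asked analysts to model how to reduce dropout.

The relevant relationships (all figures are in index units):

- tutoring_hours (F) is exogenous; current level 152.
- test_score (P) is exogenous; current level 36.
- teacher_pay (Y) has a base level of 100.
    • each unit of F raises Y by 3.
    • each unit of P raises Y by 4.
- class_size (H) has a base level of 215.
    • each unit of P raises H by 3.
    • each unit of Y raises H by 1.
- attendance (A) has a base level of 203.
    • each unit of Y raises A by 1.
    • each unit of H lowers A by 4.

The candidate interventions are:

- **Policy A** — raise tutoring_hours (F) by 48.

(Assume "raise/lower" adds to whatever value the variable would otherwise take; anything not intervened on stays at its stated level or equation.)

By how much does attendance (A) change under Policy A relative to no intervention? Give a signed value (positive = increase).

-432

Baseline:
  F = 152
  P = 36
  Y = 100 + 3·152 + 4·36 = 700
  H = 215 + 3·36 + 700 = 1023
  A = 203 + 700 − 4·1023 = -3189
Policy A (F + 48):
  F = 152 + 48 = 200
  P = 36
  Y = 100 + 3·200 + 4·36 = 844
  H = 215 + 3·36 + 844 = 1167
  A = 203 + 844 − 4·1167 = -3621
Change in A: -3621 − (-3189) = -432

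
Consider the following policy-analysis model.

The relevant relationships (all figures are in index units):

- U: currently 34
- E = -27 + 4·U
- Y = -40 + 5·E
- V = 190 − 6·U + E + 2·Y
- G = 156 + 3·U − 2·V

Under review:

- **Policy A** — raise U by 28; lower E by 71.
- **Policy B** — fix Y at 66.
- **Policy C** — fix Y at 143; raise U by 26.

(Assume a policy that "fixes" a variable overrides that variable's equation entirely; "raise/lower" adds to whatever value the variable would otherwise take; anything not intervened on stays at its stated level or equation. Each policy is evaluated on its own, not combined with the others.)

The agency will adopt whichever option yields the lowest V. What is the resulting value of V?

227

Policy A (U + 28, E − 71):
  U = 34 + 28 = 62
  E = -27 + 4·62 (−71 from intervention) = 150
  Y = -40 + 5·150 = 710
  V = 190 − 6·62 + 150 + 2·710 = 1388
Policy B (Y := 66):
  U = 34
  E = -27 + 4·34 = 109
  Y = 66
  V = 190 − 6·34 + 109 + 2·66 = 227
Policy C (Y := 143, U + 26):
  U = 34 + 26 = 60
  E = -27 + 4·60 = 213
  Y = 143
  V = 190 − 6·60 + 213 + 2·143 = 329
Comparing — Policy A: V=1388, Policy B: V=227, Policy C: V=329. Lowest is 227 (Policy B).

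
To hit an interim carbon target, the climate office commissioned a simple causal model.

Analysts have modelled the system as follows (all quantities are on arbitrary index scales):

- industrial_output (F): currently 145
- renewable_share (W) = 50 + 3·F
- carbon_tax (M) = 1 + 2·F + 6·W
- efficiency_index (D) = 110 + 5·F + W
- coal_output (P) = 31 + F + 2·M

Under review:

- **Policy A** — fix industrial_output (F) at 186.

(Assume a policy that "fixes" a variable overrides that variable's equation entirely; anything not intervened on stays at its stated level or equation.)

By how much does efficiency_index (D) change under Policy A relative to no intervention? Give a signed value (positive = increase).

328

Baseline:
  F = 145
  W = 50 + 3·145 = 485
  D = 110 + 5·145 + 485 = 1320
Policy A (F := 186):
  F = 186
  W = 50 + 3·186 = 608
  D = 110 + 5·186 + 608 = 1648
Change in D: 1648 − 1320 = 328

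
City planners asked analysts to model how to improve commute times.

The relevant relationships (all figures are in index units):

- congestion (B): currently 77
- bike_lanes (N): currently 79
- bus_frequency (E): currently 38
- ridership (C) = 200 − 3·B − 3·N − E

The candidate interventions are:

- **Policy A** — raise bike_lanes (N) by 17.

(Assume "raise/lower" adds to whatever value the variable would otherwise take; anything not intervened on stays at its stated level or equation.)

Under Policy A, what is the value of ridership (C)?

-357

Policy A (N + 17):
  B = 77
  N = 79 + 17 = 96
  E = 38
  C = 200 − 3·77 − 3·96 − 38 = -357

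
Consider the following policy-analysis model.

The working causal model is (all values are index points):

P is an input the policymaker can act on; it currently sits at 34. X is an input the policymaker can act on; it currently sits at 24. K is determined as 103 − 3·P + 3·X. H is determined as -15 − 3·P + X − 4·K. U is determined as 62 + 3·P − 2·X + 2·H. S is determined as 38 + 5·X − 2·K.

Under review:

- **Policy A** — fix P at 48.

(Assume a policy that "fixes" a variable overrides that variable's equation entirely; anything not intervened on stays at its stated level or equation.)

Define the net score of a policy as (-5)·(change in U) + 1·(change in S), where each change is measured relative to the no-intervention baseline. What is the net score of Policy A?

-1386

Baseline:
  P = 34
  X = 24
  K = 103 − 3·34 + 3·24 = 73
  H = -15 − 3·34 + 24 − 4·73 = -385
  U = 62 + 3·34 − 2·24 + 2·(-385) = -654
  S = 38 + 5·24 − 2·73 = 12
Policy A (P := 48):
  P = 48
  X = 24
  K = 103 − 3·48 + 3·24 = 31
  H = -15 − 3·48 + 24 − 4·31 = -259
  U = 62 + 3·48 − 2·24 + 2·(-259) = -360
  S = 38 + 5·24 − 2·31 = 96
ΔU = -360 − (-654) = 294; ΔS = 96 − 12 = 84
Score = (-5)·294 + 1·84 = -1386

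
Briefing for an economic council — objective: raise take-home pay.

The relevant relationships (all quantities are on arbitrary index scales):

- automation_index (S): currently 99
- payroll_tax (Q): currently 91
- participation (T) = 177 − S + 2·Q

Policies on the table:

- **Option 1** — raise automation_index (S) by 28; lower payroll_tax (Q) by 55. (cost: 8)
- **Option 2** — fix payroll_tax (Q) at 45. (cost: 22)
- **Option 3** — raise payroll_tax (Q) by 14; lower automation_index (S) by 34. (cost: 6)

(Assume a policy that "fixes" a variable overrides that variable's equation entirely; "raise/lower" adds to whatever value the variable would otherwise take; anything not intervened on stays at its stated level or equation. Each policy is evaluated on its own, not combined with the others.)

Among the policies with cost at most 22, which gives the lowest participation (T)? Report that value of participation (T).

Option 1 (S + 28, Q − 55):
  S = 99 + 28 = 127
  Q = 91 − 55 = 36
  T = 177 − 127 + 2·36 = 122
Option 2 (Q := 45):
  S = 99
  Q = 45
  T = 177 − 99 + 2·45 = 168
Option 3 (Q + 14, S − 34):
  S = 99 − 34 = 65
  Q = 91 + 14 = 105
  T = 177 − 65 + 2·105 = 322
Comparing — Option 1: T=122, Option 2: T=168, Option 3: T=322. Lowest is 122 (Option 1).

122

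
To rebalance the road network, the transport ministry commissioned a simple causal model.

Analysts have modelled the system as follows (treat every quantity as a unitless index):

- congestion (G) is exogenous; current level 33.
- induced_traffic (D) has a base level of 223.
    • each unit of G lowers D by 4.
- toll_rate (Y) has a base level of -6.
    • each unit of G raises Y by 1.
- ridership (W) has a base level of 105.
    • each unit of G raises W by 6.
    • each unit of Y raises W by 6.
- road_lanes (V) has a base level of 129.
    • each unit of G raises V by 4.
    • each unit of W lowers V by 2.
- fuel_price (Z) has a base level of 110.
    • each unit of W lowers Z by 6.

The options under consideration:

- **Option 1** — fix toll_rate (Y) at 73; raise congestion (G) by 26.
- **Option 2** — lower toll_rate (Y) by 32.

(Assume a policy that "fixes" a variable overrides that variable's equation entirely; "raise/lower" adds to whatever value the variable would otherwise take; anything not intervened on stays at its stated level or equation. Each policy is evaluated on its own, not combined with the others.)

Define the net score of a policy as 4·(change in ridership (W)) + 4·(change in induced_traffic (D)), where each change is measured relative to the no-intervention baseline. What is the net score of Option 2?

-768

Baseline:
  G = 33
  D = 223 − 4·33 = 91
  Y = -6 + 33 = 27
  W = 105 + 6·33 + 6·27 = 465
Option 2 (Y − 32):
  G = 33
  D = 223 − 4·33 = 91
  Y = -6 + 33 (−32 from intervention) = -5
  W = 105 + 6·33 + 6·(-5) = 273
ΔW = 273 − 465 = -192; ΔD = 91 − 91 = 0
Score = 4·(-192) + 4·0 = -768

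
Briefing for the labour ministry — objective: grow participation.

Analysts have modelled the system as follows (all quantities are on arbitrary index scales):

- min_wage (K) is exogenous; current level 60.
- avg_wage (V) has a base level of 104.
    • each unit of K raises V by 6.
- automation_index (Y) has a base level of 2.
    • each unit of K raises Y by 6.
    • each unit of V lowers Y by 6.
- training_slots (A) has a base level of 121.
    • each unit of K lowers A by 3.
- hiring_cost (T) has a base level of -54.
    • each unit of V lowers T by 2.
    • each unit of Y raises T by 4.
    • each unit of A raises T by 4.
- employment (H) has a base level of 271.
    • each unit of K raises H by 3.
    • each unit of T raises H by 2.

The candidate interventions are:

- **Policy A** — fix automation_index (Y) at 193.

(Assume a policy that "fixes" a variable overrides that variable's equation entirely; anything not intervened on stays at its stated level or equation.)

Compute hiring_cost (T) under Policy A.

-446

Policy A (Y := 193):
  K = 60
  V = 104 + 6·60 = 464
  Y = 193
  A = 121 − 3·60 = -59
  T = -54 − 2·464 + 4·193 + 4·(-59) = -446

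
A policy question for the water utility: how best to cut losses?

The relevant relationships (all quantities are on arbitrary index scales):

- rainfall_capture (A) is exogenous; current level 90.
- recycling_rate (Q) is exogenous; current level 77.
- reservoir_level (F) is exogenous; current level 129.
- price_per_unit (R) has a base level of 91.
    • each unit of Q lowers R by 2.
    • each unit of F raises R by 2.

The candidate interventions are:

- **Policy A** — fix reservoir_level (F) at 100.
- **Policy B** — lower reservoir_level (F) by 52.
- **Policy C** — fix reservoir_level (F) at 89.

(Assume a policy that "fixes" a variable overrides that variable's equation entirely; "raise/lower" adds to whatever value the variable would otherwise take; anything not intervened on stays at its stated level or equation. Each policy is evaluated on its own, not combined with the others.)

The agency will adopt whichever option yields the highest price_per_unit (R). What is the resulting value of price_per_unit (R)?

137

Policy A (F := 100):
  Q = 77
  F = 100
  R = 91 − 2·77 + 2·100 = 137
Policy B (F − 52):
  Q = 77
  F = 129 − 52 = 77
  R = 91 − 2·77 + 2·77 = 91
Policy C (F := 89):
  Q = 77
  F = 89
  R = 91 − 2·77 + 2·89 = 115
Comparing — Policy A: R=137, Policy B: R=91, Policy C: R=115. Highest is 137 (Policy A).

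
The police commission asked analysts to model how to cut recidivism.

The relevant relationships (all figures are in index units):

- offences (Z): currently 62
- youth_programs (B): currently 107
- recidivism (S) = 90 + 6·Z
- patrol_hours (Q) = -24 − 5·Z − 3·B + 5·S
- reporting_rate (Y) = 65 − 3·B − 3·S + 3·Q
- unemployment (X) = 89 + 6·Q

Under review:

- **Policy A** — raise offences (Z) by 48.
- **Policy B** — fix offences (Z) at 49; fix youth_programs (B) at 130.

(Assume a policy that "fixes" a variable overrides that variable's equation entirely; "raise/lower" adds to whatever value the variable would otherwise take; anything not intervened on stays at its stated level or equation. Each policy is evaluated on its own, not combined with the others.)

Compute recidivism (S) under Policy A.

Policy A (Z + 48):
  Z = 62 + 48 = 110
  S = 90 + 6·110 = 750

750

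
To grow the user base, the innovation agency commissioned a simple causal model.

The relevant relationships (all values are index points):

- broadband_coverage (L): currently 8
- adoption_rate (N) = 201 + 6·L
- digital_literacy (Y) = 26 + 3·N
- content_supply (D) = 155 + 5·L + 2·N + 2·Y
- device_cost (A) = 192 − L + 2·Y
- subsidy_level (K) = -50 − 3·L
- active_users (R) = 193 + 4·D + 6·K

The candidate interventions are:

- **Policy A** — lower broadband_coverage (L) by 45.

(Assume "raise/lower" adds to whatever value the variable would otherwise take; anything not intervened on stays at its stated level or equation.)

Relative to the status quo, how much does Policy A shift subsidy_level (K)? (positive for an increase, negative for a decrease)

Baseline:
  L = 8
  K = -50 − 3·8 = -74
Policy A (L − 45):
  L = 8 − 45 = -37
  K = -50 − 3·(-37) = 61
Change in K: 61 − (-74) = 135

135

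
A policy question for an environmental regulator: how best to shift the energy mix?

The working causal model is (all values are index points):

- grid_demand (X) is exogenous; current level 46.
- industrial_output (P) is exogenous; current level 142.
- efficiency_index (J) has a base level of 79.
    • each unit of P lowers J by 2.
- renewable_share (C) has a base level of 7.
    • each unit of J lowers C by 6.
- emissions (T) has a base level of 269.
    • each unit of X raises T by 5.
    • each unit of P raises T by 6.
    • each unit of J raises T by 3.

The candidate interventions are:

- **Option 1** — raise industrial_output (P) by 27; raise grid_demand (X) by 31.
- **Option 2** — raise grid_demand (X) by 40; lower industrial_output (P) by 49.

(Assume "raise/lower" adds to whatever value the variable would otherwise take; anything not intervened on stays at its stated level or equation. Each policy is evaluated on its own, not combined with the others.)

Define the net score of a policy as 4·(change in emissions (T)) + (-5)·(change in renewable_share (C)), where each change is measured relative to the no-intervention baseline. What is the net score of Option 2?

Baseline:
  X = 46
  P = 142
  J = 79 − 2·142 = -205
  C = 7 − 6·(-205) = 1237
  T = 269 + 5·46 + 6·142 + 3·(-205) = 736
Option 2 (X + 40, P − 49):
  X = 46 + 40 = 86
  P = 142 − 49 = 93
  J = 79 − 2·93 = -107
  C = 7 − 6·(-107) = 649
  T = 269 + 5·86 + 6·93 + 3·(-107) = 936
ΔT = 936 − 736 = 200; ΔC = 649 − 1237 = -588
Score = 4·200 + (-5)·(-588) = 3740

3740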